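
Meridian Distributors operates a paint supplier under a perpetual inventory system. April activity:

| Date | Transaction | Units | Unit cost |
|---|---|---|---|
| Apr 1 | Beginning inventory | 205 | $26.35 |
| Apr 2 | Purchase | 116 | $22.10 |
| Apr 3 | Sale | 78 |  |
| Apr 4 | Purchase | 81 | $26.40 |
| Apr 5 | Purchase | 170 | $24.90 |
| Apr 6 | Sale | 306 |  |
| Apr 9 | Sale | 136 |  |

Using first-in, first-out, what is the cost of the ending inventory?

Apr 3, 78 sold [FIFO — oldest first]: 78 @ $26.35 = $2,055.30
Apr 6, 306 sold [FIFO — oldest first]: 127 @ $26.35 + 116 @ $22.10 + 63 @ $26.40 = $7,573.25
Apr 9, 136 sold [FIFO — oldest first]: 18 @ $26.40 + 118 @ $24.90 = $3,413.40
Total COGS = $2,055.30 + $7,573.25 + $3,413.40 = $13,041.95
Ending inventory: 52 @ $24.90 = $1,294.80

Ending inventory = $1,294.80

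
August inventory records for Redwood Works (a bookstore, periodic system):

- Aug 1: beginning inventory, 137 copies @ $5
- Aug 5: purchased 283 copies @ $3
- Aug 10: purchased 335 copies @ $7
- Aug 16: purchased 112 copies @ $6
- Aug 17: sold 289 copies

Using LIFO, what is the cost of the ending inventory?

Ending inventory = $2,640

Aug 17, 289 sold [LIFO — newest first]: 112 @ $6 + 177 @ $7 = $1,911
Ending inventory: 137 @ $5 + 283 @ $3 + 158 @ $7 = $2,640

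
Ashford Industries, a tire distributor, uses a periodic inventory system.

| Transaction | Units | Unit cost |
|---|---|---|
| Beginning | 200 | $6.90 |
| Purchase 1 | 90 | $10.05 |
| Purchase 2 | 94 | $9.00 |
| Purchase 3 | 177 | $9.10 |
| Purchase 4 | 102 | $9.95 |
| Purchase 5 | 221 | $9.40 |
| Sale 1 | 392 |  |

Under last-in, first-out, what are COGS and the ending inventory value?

COGS = $3,720.20; ending inventory = $4,113.30

Sale 1 (392) [LIFO — newest first]: 221 @ $9.40 + 102 @ $9.95 + 69 @ $9.10 = $3,720.20
Ending inventory: 200 @ $6.90 + 90 @ $10.05 + 94 @ $9.00 + 108 @ $9.10 = $4,113.30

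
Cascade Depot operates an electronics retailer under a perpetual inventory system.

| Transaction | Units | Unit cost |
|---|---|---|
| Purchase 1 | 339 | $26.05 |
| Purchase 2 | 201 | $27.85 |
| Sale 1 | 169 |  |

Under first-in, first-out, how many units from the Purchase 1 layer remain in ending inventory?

170

Sale 1 (169) [FIFO — oldest first]: 169 @ $26.05 = $4,402.45
Ending inventory: 170 @ $26.05 + 201 @ $27.85 = $10,026.35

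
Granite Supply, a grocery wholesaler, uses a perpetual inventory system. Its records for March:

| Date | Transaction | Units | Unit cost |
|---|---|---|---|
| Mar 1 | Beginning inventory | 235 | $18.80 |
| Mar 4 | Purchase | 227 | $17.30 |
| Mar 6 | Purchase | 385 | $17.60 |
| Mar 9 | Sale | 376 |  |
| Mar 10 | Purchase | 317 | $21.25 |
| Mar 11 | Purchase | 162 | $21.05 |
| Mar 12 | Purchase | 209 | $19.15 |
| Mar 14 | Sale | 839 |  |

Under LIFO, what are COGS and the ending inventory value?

Mar 9, 376 sold [LIFO — newest first]: 376 @ $17.60 = $6,617.60
Mar 14, 839 sold [LIFO — newest first]: 209 @ $19.15 + 162 @ $21.05 + 317 @ $21.25 + 9 @ $17.60 + 142 @ $17.30 = $16,763.70
Total COGS = $6,617.60 + $16,763.70 = $23,381.30
Ending inventory: 235 @ $18.80 + 85 @ $17.30 = $5,888.50
Check: goods available $29,269.80 = COGS $23,381.30 + ending $5,888.50

COGS = $23,381.30; ending inventory = $5,888.50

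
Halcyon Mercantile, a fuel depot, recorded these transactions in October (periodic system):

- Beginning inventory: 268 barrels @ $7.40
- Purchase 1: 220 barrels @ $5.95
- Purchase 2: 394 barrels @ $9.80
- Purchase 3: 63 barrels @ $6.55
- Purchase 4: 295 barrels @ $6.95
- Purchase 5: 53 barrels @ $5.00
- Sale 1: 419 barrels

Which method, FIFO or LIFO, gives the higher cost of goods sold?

FIFO COGS: 268 @ $7.40 + 151 @ $5.95 = $2,881.65
LIFO COGS: 53 @ $5.00 + 295 @ $6.95 + 63 @ $6.55 + 8 @ $9.80 = $2,806.30

FIFO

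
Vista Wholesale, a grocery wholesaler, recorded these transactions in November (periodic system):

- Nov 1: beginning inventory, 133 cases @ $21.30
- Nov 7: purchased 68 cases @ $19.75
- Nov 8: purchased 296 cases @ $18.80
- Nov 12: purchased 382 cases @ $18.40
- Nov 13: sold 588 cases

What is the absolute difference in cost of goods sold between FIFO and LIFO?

FIFO COGS: 133 @ $21.30 + 68 @ $19.75 + 296 @ $18.80 + 91 @ $18.40 = $11,415.10
LIFO COGS: 382 @ $18.40 + 206 @ $18.80 = $10,901.60
Difference = |$11,415.10 − $10,901.60| = $513.50

$513.50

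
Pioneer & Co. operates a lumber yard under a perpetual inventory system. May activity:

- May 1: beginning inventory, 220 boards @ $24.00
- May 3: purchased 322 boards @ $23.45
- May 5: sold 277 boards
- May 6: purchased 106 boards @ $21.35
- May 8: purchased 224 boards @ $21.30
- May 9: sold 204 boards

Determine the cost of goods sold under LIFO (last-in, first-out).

May 5, 277 sold [LIFO — newest first]: 277 @ $23.45 = $6,495.65
May 9, 204 sold [LIFO — newest first]: 204 @ $21.30 = $4,345.20
Total COGS = $6,495.65 + $4,345.20 = $10,840.85
Ending inventory: 220 @ $24.00 + 45 @ $23.45 + 106 @ $21.35 + 20 @ $21.30 = $9,024.35
Check: goods available $19,865.20 = COGS $10,840.85 + ending $9,024.35

COGS = $10,840.85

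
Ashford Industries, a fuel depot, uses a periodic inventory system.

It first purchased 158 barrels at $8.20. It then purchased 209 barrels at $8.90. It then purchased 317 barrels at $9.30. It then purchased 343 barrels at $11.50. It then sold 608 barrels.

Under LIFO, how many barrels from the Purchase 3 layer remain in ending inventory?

Sale 1 (608) [LIFO — newest first]: 343 @ $11.50 + 265 @ $9.30 = $6,409.00
Ending inventory: 158 @ $8.20 + 209 @ $8.90 + 52 @ $9.30 = $3,639.30
Check: goods available $10,048.30 = COGS $6,409.00 + ending $3,639.30

52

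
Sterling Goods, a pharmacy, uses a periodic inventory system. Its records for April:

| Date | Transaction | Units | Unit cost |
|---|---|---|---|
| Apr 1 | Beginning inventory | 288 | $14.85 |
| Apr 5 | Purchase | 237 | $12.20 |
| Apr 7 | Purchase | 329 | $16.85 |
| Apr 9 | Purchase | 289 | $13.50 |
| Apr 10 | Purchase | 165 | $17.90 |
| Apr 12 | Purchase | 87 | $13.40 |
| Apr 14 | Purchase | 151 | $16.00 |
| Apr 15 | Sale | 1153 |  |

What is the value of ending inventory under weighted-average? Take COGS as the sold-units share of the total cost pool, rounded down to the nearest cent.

Ending inventory = $5,884.49

Apr 15, sell 1153: 1153/1546 × $23,148.65 → $17,264.16
Ending inventory (cost pool remaining) = $5,884.49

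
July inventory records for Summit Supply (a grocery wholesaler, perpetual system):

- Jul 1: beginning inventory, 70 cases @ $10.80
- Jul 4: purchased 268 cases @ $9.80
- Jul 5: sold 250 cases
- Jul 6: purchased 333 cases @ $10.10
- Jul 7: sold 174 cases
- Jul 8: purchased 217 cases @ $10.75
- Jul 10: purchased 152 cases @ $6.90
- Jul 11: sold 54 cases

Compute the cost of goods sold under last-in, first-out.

COGS = $4,580.00

Jul 5, 250 sold [LIFO — newest first]: 250 @ $9.80 = $2,450.00
Jul 7, 174 sold [LIFO — newest first]: 174 @ $10.10 = $1,757.40
Jul 11, 54 sold [LIFO — newest first]: 54 @ $6.90 = $372.60
Total COGS = $2,450.00 + $1,757.40 + $372.60 = $4,580.00
Ending inventory: 70 @ $10.80 + 18 @ $9.80 + 159 @ $10.10 + 217 @ $10.75 + 98 @ $6.90 = $5,547.25
Check: goods available $10,127.25 = COGS $4,580.00 + ending $5,547.25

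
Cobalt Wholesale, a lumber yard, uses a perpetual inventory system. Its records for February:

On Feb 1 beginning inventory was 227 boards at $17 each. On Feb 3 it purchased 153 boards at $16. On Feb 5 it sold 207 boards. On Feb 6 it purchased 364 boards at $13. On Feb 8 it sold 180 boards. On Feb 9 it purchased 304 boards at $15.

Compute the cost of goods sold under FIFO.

Feb 5, 207 sold [FIFO — oldest first]: 207 @ $17 = $3,519
Feb 8, 180 sold [FIFO — oldest first]: 20 @ $17 + 153 @ $16 + 7 @ $13 = $2,879
Total COGS = $3,519 + $2,879 = $6,398
Ending inventory: 357 @ $13 + 304 @ $15 = $9,201

COGS = $6,398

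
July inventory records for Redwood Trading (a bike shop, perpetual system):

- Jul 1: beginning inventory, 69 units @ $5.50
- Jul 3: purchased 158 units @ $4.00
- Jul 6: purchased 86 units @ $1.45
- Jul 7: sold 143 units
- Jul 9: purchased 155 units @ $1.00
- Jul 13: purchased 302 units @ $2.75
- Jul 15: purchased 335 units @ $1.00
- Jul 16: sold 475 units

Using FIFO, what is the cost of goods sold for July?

Jul 7, 143 sold [FIFO — oldest first]: 69 @ $5.50 + 74 @ $4.00 = $675.50
Jul 16, 475 sold [FIFO — oldest first]: 84 @ $4.00 + 86 @ $1.45 + 155 @ $1.00 + 150 @ $2.75 = $1,028.20
Total COGS = $675.50 + $1,028.20 = $1,703.70
Ending inventory: 152 @ $2.75 + 335 @ $1.00 = $753.00

COGS = $1,703.70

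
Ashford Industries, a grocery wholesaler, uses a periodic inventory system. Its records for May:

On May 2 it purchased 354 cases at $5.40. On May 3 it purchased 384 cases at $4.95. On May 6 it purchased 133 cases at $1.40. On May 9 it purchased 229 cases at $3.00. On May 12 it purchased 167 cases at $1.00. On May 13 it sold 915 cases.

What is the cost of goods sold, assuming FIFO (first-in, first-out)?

May 13, 915 sold [FIFO — oldest first]: 354 @ $5.40 + 384 @ $4.95 + 133 @ $1.40 + 44 @ $3.00 = $4,130.60
Ending inventory: 185 @ $3.00 + 167 @ $1.00 = $722.00

COGS = $4,130.60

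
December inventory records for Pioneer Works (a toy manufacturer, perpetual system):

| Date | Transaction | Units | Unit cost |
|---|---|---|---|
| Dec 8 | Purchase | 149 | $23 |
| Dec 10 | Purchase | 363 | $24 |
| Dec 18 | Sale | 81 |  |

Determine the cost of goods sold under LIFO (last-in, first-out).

Dec 18, 81 sold [LIFO — newest first]: 81 @ $24 = $1,944
Ending inventory: 149 @ $23 + 282 @ $24 = $10,195
Check: goods available $12,139 = COGS $1,944 + ending $10,195

COGS = $1,944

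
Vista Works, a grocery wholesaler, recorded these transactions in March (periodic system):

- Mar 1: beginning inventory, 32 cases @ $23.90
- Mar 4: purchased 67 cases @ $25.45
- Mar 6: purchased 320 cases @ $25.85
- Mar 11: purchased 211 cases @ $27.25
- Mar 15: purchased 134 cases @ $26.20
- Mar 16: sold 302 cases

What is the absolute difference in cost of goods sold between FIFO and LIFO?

FIFO COGS: 32 @ $23.90 + 67 @ $25.45 + 203 @ $25.85 = $7,717.50
LIFO COGS: 134 @ $26.20 + 168 @ $27.25 = $8,088.80
Difference = |$7,717.50 − $8,088.80| = $371.30

$371.30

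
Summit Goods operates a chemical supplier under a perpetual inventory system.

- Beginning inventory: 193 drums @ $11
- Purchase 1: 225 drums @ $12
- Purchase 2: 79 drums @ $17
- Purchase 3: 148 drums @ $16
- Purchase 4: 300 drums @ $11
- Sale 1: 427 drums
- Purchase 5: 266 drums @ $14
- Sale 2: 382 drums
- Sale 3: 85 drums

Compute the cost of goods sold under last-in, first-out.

Sale 1 (427) [LIFO — newest first]: 300 @ $11 + 127 @ $16 = $5,332
Sale 2 (382) [LIFO — newest first]: 266 @ $14 + 21 @ $16 + 79 @ $17 + 16 @ $12 = $5,595
Sale 3 (85) [LIFO — newest first]: 85 @ $12 = $1,020
Total COGS = $5,332 + $5,595 + $1,020 = $11,947
Ending inventory: 193 @ $11 + 124 @ $12 = $3,611

COGS = $11,947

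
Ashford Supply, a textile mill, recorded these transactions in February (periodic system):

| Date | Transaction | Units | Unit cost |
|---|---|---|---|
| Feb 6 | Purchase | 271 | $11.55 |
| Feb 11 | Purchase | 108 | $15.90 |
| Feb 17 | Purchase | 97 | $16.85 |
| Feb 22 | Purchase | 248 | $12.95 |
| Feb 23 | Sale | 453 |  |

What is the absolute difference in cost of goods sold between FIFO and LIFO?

FIFO COGS: 271 @ $11.55 + 108 @ $15.90 + 74 @ $16.85 = $6,094.15
LIFO COGS: 248 @ $12.95 + 97 @ $16.85 + 108 @ $15.90 = $6,563.25
Difference = |$6,094.15 − $6,563.25| = $469.10

$469.10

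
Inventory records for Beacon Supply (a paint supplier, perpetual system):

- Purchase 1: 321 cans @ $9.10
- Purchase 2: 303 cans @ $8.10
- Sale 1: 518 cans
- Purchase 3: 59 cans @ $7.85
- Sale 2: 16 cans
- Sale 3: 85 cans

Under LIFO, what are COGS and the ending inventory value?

Sale 1 (518) [LIFO — newest first]: 303 @ $8.10 + 215 @ $9.10 = $4,410.80
Sale 2 (16) [LIFO — newest first]: 16 @ $7.85 = $125.60
Sale 3 (85) [LIFO — newest first]: 43 @ $7.85 + 42 @ $9.10 = $719.75
Total COGS = $4,410.80 + $125.60 + $719.75 = $5,256.15
Ending inventory: 64 @ $9.10 = $582.40

COGS = $5,256.15; ending inventory = $582.40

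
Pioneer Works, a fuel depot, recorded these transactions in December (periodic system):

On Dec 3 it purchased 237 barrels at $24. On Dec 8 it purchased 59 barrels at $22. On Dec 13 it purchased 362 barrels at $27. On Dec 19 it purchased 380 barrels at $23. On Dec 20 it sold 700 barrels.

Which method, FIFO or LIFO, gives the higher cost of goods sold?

FIFO COGS: 237 @ $24 + 59 @ $22 + 362 @ $27 + 42 @ $23 = $17,726
LIFO COGS: 380 @ $23 + 320 @ $27 = $17,380

FIFO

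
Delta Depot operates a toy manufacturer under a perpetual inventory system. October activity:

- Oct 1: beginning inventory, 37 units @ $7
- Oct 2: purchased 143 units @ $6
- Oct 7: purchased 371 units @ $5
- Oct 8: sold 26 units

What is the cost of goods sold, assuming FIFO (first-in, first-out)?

Oct 8, 26 sold [FIFO — oldest first]: 26 @ $7 = $182
Ending inventory: 11 @ $7 + 143 @ $6 + 371 @ $5 = $2,790

COGS = $182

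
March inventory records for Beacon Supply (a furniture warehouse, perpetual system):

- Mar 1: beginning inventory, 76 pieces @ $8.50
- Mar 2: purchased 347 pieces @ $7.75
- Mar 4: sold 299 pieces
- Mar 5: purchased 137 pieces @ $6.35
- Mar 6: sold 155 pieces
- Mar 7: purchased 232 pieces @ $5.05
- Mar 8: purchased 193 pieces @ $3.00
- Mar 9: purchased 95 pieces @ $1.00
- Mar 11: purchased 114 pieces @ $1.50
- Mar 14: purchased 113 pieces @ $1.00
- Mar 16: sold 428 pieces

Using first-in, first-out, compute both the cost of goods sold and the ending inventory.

Mar 4, 299 sold [FIFO — oldest first]: 76 @ $8.50 + 223 @ $7.75 = $2,374.25
Mar 6, 155 sold [FIFO — oldest first]: 124 @ $7.75 + 31 @ $6.35 = $1,157.85
Mar 16, 428 sold [FIFO — oldest first]: 106 @ $6.35 + 232 @ $5.05 + 90 @ $3.00 = $2,114.70
Total COGS = $2,374.25 + $1,157.85 + $2,114.70 = $5,646.80
Ending inventory: 103 @ $3.00 + 95 @ $1.00 + 114 @ $1.50 + 113 @ $1.00 = $688.00

COGS = $5,646.80; ending inventory = $688.00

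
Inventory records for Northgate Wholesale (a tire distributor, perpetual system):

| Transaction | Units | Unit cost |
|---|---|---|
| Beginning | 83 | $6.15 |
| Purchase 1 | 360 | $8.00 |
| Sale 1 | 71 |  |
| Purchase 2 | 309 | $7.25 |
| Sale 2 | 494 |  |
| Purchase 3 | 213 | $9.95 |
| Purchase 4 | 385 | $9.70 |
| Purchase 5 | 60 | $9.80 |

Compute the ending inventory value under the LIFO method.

Sale 1 (71) [LIFO — newest first]: 71 @ $8.00 = $568.00
Sale 2 (494) [LIFO — newest first]: 309 @ $7.25 + 185 @ $8.00 = $3,720.25
Total COGS = $568.00 + $3,720.25 = $4,288.25
Ending inventory: 83 @ $6.15 + 104 @ $8.00 + 213 @ $9.95 + 385 @ $9.70 + 60 @ $9.80 = $7,784.30
Check: goods available $12,072.55 = COGS $4,288.25 + ending $7,784.30

Ending inventory = $7,784.30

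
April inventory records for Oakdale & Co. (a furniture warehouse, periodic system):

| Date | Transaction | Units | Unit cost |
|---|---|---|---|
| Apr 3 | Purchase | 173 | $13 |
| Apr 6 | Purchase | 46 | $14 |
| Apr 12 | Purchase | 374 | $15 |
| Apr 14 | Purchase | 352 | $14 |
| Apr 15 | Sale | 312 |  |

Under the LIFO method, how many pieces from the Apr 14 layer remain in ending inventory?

Apr 15, 312 sold [LIFO — newest first]: 312 @ $14 = $4,368
Ending inventory: 173 @ $13 + 46 @ $14 + 374 @ $15 + 40 @ $14 = $9,063
Check: goods available $13,431 = COGS $4,368 + ending $9,063

40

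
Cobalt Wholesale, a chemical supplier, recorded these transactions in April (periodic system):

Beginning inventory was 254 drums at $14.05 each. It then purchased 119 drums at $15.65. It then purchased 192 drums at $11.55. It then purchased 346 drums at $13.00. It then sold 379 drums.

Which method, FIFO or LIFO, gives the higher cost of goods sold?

FIFO COGS: 254 @ $14.05 + 119 @ $15.65 + 6 @ $11.55 = $5,500.35
LIFO COGS: 346 @ $13.00 + 33 @ $11.55 = $4,879.15

FIFO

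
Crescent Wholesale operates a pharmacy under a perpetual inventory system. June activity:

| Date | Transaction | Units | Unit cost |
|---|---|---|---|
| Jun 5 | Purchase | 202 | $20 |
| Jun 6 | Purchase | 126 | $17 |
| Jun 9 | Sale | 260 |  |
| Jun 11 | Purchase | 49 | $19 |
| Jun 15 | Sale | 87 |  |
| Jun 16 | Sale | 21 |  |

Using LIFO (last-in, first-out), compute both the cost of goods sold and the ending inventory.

Jun 9, 260 sold [LIFO — newest first]: 126 @ $17 + 134 @ $20 = $4,822
Jun 15, 87 sold [LIFO — newest first]: 49 @ $19 + 38 @ $20 = $1,691
Jun 16, 21 sold [LIFO — newest first]: 21 @ $20 = $420
Total COGS = $4,822 + $1,691 + $420 = $6,933
Ending inventory: 9 @ $20 = $180

COGS = $6,933; ending inventory = $180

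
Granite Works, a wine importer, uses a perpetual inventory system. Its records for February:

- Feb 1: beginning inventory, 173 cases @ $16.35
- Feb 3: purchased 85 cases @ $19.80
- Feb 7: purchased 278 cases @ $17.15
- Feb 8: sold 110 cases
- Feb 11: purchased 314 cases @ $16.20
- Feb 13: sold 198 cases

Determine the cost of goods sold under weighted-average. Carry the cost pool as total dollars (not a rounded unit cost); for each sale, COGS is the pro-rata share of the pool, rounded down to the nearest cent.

COGS = $5,238.67

After Feb 1: 173 on hand, pool $2,828.55 (≈ $16.3500 each)
After Feb 3: 258 on hand, pool $4,511.55 (≈ $17.4866 each)
After Feb 7: 536 on hand, pool $9,279.25 (≈ $17.3120 each)
Feb 8, sell 110: 110/536 × $9,279.25 → $1,904.32
After Feb 11: 740 on hand, pool $12,461.73 (≈ $16.8402 each)
Feb 13, sell 198: 198/740 × $12,461.73 → $3,334.35
Total COGS = $1,904.32 + $3,334.35 = $5,238.67
Ending inventory (cost pool remaining) = $9,127.38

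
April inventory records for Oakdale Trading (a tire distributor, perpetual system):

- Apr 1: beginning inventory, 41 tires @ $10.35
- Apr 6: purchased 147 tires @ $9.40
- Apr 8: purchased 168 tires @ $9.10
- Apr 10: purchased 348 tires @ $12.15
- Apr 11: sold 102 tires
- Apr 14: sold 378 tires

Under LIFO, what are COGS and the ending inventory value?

COGS = $5,429.40; ending inventory = $2,133.75

Apr 11, 102 sold [LIFO — newest first]: 102 @ $12.15 = $1,239.30
Apr 14, 378 sold [LIFO — newest first]: 246 @ $12.15 + 132 @ $9.10 = $4,190.10
Total COGS = $1,239.30 + $4,190.10 = $5,429.40
Ending inventory: 41 @ $10.35 + 147 @ $9.40 + 36 @ $9.10 = $2,133.75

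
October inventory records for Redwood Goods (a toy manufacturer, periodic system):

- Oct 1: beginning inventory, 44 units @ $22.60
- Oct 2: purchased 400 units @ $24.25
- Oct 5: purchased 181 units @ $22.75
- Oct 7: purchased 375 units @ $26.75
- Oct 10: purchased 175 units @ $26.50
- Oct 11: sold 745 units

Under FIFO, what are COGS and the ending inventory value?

Oct 11, 745 sold [FIFO — oldest first]: 44 @ $22.60 + 400 @ $24.25 + 181 @ $22.75 + 120 @ $26.75 = $18,022.15
Ending inventory: 255 @ $26.75 + 175 @ $26.50 = $11,458.75
Check: goods available $29,480.90 = COGS $18,022.15 + ending $11,458.75

COGS = $18,022.15; ending inventory = $11,458.75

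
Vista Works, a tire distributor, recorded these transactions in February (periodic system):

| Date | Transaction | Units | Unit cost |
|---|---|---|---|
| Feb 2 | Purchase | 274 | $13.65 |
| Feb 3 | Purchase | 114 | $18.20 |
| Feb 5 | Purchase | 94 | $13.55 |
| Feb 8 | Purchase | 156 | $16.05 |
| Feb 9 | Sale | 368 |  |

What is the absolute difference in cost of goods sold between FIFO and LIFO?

FIFO COGS: 274 @ $13.65 + 94 @ $18.20 = $5,450.90
LIFO COGS: 156 @ $16.05 + 94 @ $13.55 + 114 @ $18.20 + 4 @ $13.65 = $5,906.90
Difference = |$5,450.90 − $5,906.90| = $456.00

$456.00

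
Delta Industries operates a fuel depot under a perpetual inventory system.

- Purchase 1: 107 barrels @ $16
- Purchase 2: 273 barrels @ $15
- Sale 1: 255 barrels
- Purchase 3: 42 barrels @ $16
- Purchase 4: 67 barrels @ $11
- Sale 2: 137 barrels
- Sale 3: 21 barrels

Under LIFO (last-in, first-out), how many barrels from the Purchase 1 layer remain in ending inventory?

Sale 1 (255) [LIFO — newest first]: 255 @ $15 = $3,825
Sale 2 (137) [LIFO — newest first]: 67 @ $11 + 42 @ $16 + 18 @ $15 + 10 @ $16 = $1,839
Sale 3 (21) [LIFO — newest first]: 21 @ $16 = $336
Total COGS = $3,825 + $1,839 + $336 = $6,000
Ending inventory: 76 @ $16 = $1,216
Check: goods available $7,216 = COGS $6,000 + ending $1,216

76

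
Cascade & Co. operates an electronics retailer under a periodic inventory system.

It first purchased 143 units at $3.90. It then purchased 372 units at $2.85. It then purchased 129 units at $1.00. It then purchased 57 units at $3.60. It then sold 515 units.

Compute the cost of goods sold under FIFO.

COGS = $1,617.90

Sale 1 (515) [FIFO — oldest first]: 143 @ $3.90 + 372 @ $2.85 = $1,617.90
Ending inventory: 129 @ $1.00 + 57 @ $3.60 = $334.20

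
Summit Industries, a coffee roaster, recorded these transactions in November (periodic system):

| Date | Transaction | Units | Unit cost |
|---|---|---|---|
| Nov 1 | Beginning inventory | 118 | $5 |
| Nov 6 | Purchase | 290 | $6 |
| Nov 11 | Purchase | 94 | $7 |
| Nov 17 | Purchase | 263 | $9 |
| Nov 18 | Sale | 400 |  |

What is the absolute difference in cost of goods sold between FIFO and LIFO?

FIFO COGS: 118 @ $5 + 282 @ $6 = $2,282
LIFO COGS: 263 @ $9 + 94 @ $7 + 43 @ $6 = $3,283
Difference = |$2,282 − $3,283| = $1,001

$1,001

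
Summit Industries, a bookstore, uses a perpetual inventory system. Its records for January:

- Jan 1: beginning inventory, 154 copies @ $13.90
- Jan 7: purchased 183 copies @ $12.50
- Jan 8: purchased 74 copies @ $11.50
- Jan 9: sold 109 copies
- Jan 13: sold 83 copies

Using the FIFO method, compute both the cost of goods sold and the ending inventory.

COGS = $2,615.60; ending inventory = $2,663.50

Jan 9, 109 sold [FIFO — oldest first]: 109 @ $13.90 = $1,515.10
Jan 13, 83 sold [FIFO — oldest first]: 45 @ $13.90 + 38 @ $12.50 = $1,100.50
Total COGS = $1,515.10 + $1,100.50 = $2,615.60
Ending inventory: 145 @ $12.50 + 74 @ $11.50 = $2,663.50
Check: goods available $5,279.10 = COGS $2,615.60 + ending $2,663.50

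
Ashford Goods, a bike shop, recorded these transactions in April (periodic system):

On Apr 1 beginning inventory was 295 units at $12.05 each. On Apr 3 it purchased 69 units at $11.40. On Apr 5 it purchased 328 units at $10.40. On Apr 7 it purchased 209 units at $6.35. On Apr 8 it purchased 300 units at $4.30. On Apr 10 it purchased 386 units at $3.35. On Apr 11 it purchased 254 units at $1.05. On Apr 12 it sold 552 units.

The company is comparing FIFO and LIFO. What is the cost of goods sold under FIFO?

FIFO COGS: 295 @ $12.05 + 69 @ $11.40 + 188 @ $10.40 = $6,296.55
LIFO COGS: 254 @ $1.05 + 298 @ $3.35 = $1,265.00

COGS = $6,296.55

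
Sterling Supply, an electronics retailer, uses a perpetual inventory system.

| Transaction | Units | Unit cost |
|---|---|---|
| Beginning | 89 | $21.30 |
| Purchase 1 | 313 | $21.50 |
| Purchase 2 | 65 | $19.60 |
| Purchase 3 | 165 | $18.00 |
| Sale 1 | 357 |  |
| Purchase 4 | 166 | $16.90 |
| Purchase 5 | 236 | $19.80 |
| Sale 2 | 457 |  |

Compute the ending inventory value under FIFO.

Sale 1 (357) [FIFO — oldest first]: 89 @ $21.30 + 268 @ $21.50 = $7,657.70
Sale 2 (457) [FIFO — oldest first]: 45 @ $21.50 + 65 @ $19.60 + 165 @ $18.00 + 166 @ $16.90 + 16 @ $19.80 = $8,333.70
Total COGS = $7,657.70 + $8,333.70 = $15,991.40
Ending inventory: 220 @ $19.80 = $4,356.00

Ending inventory = $4,356.00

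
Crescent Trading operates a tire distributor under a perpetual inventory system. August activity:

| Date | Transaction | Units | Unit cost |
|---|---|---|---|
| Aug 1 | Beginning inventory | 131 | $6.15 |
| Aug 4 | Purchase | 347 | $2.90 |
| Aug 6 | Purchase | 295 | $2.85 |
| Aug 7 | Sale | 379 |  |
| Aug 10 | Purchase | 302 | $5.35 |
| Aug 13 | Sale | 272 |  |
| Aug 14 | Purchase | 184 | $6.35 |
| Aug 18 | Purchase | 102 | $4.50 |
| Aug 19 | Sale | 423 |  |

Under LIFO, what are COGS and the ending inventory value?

Aug 7, 379 sold [LIFO — newest first]: 295 @ $2.85 + 84 @ $2.90 = $1,084.35
Aug 13, 272 sold [LIFO — newest first]: 272 @ $5.35 = $1,455.20
Aug 19, 423 sold [LIFO — newest first]: 102 @ $4.50 + 184 @ $6.35 + 30 @ $5.35 + 107 @ $2.90 = $2,098.20
Total COGS = $1,084.35 + $1,455.20 + $2,098.20 = $4,637.75
Ending inventory: 131 @ $6.15 + 156 @ $2.90 = $1,258.05

COGS = $4,637.75; ending inventory = $1,258.05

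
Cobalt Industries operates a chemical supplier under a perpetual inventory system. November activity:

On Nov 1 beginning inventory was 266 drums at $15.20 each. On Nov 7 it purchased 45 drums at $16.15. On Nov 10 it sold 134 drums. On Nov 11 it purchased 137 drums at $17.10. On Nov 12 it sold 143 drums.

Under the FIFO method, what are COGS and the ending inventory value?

Nov 10, 134 sold [FIFO — oldest first]: 134 @ $15.20 = $2,036.80
Nov 12, 143 sold [FIFO — oldest first]: 132 @ $15.20 + 11 @ $16.15 = $2,184.05
Total COGS = $2,036.80 + $2,184.05 = $4,220.85
Ending inventory: 34 @ $16.15 + 137 @ $17.10 = $2,891.80

COGS = $4,220.85; ending inventory = $2,891.80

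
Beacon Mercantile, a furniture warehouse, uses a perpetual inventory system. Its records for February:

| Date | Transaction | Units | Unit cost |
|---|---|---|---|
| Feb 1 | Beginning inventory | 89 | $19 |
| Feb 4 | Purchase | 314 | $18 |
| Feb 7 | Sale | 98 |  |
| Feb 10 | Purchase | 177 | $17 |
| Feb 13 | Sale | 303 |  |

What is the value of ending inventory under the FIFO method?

Ending inventory = $3,045

Feb 7, 98 sold [FIFO — oldest first]: 89 @ $19 + 9 @ $18 = $1,853
Feb 13, 303 sold [FIFO — oldest first]: 303 @ $18 = $5,454
Total COGS = $1,853 + $5,454 = $7,307
Ending inventory: 2 @ $18 + 177 @ $17 = $3,045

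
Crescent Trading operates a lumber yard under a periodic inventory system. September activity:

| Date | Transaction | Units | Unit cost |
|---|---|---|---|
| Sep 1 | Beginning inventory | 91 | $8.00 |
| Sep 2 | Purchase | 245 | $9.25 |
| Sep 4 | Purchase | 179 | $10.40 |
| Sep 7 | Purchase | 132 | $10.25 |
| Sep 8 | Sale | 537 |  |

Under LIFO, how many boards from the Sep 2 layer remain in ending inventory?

Sep 8, 537 sold [LIFO — newest first]: 132 @ $10.25 + 179 @ $10.40 + 226 @ $9.25 = $5,305.10
Ending inventory: 91 @ $8.00 + 19 @ $9.25 = $903.75

19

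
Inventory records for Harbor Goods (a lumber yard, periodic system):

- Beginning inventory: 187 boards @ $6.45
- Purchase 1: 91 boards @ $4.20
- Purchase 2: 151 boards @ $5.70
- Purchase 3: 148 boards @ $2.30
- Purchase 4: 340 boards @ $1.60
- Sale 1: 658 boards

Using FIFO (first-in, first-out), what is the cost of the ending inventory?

Ending inventory = $414.40

Sale 1 (658) [FIFO — oldest first]: 187 @ $6.45 + 91 @ $4.20 + 151 @ $5.70 + 148 @ $2.30 + 81 @ $1.60 = $2,919.05
Ending inventory: 259 @ $1.60 = $414.40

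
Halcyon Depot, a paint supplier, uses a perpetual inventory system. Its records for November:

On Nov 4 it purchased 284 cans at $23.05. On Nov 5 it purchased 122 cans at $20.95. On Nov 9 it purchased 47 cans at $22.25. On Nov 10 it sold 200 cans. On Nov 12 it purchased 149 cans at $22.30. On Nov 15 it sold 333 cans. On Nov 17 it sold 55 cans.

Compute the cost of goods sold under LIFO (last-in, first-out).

Nov 10, 200 sold [LIFO — newest first]: 47 @ $22.25 + 122 @ $20.95 + 31 @ $23.05 = $4,316.20
Nov 15, 333 sold [LIFO — newest first]: 149 @ $22.30 + 184 @ $23.05 = $7,563.90
Nov 17, 55 sold [LIFO — newest first]: 55 @ $23.05 = $1,267.75
Total COGS = $4,316.20 + $7,563.90 + $1,267.75 = $13,147.85
Ending inventory: 14 @ $23.05 = $322.70

COGS = $13,147.85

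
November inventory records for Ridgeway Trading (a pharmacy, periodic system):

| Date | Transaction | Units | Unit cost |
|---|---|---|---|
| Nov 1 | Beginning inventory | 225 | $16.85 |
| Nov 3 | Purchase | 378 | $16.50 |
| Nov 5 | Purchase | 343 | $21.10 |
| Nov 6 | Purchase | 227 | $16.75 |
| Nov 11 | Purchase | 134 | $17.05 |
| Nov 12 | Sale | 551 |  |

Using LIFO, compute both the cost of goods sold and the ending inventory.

COGS = $10,095.95; ending inventory = $13,256.55

Nov 12, 551 sold [LIFO — newest first]: 134 @ $17.05 + 227 @ $16.75 + 190 @ $21.10 = $10,095.95
Ending inventory: 225 @ $16.85 + 378 @ $16.50 + 153 @ $21.10 = $13,256.55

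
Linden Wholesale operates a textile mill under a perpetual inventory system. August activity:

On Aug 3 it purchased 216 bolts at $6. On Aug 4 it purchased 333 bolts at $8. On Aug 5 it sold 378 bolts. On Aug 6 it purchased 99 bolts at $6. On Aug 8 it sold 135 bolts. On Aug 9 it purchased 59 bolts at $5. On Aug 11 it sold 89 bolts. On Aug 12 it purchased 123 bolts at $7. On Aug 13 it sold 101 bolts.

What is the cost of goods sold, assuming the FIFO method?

COGS = $4,829

Aug 5, 378 sold [FIFO — oldest first]: 216 @ $6 + 162 @ $8 = $2,592
Aug 8, 135 sold [FIFO — oldest first]: 135 @ $8 = $1,080
Aug 11, 89 sold [FIFO — oldest first]: 36 @ $8 + 53 @ $6 = $606
Aug 13, 101 sold [FIFO — oldest first]: 46 @ $6 + 55 @ $5 = $551
Total COGS = $2,592 + $1,080 + $606 + $551 = $4,829
Ending inventory: 4 @ $5 + 123 @ $7 = $881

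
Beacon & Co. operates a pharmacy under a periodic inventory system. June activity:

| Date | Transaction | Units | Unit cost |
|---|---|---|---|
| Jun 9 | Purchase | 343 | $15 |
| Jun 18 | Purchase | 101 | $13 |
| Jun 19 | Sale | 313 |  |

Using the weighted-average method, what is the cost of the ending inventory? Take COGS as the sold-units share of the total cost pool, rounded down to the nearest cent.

Jun 19, sell 313: 313/444 × $6,458.00 → $4,552.59
Ending inventory (cost pool remaining) = $1,905.41
Check: goods available $6,458.00 = COGS $4,552.59 + ending $1,905.41

Ending inventory = $1,905.41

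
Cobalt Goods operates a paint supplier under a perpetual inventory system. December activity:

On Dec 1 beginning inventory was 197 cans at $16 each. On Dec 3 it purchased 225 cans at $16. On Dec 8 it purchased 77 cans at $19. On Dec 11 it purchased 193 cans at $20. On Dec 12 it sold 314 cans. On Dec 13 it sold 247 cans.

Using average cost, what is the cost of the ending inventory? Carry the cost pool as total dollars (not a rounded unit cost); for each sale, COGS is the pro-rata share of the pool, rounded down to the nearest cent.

After Dec 1: 197 on hand, pool $3,152.00 (≈ $16.0000 each)
After Dec 3: 422 on hand, pool $6,752.00 (≈ $16.0000 each)
After Dec 8: 499 on hand, pool $8,215.00 (≈ $16.4629 each)
After Dec 11: 692 on hand, pool $12,075.00 (≈ $17.4494 each)
Dec 12, sell 314: 314/692 × $12,075.00 → $5,479.11
Dec 13, sell 247: 247/378 × $6,595.89 → $4,310.01
Total COGS = $5,479.11 + $4,310.01 = $9,789.12
Ending inventory (cost pool remaining) = $2,285.88

Ending inventory = $2,285.88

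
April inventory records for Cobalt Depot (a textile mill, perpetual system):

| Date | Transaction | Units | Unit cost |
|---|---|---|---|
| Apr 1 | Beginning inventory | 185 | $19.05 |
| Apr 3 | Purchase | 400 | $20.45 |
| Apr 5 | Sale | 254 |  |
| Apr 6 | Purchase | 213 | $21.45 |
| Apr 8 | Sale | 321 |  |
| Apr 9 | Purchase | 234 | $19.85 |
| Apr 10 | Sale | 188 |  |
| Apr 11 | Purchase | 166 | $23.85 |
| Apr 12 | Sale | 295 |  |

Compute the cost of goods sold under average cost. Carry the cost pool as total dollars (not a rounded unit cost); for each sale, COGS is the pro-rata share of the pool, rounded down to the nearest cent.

COGS = $21,853.88

After Apr 1: 185 on hand, pool $3,524.25 (≈ $19.0500 each)
After Apr 3: 585 on hand, pool $11,704.25 (≈ $20.0073 each)
Apr 5, sell 254: 254/585 × $11,704.25 → $5,081.84
After Apr 6: 544 on hand, pool $11,191.26 (≈ $20.5722 each)
Apr 8, sell 321: 321/544 × $11,191.26 → $6,603.66
After Apr 9: 457 on hand, pool $9,232.50 (≈ $20.2024 each)
Apr 10, sell 188: 188/457 × $9,232.50 → $3,798.05
After Apr 11: 435 on hand, pool $9,393.55 (≈ $21.5944 each)
Apr 12, sell 295: 295/435 × $9,393.55 → $6,370.33
Total COGS = $5,081.84 + $6,603.66 + $3,798.05 + $6,370.33 = $21,853.88
Ending inventory (cost pool remaining) = $3,023.22
Check: goods available $24,877.10 = COGS $21,853.88 + ending $3,023.22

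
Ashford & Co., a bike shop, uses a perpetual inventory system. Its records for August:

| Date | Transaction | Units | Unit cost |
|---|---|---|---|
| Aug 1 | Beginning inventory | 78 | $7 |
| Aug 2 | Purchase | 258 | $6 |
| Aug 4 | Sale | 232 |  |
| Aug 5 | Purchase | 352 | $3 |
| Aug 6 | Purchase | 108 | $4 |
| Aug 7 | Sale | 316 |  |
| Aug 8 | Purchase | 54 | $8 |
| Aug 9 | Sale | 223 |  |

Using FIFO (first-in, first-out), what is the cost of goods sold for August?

COGS = $3,482

Aug 4, 232 sold [FIFO — oldest first]: 78 @ $7 + 154 @ $6 = $1,470
Aug 7, 316 sold [FIFO — oldest first]: 104 @ $6 + 212 @ $3 = $1,260
Aug 9, 223 sold [FIFO — oldest first]: 140 @ $3 + 83 @ $4 = $752
Total COGS = $1,470 + $1,260 + $752 = $3,482
Ending inventory: 25 @ $4 + 54 @ $8 = $532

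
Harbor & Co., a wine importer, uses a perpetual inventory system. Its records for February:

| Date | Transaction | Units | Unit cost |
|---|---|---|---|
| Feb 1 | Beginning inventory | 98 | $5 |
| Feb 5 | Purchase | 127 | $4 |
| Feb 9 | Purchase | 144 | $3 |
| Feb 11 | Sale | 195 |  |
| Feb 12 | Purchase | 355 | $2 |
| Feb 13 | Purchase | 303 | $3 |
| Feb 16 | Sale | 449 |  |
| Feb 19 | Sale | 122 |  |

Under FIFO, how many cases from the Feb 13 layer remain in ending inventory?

261

Feb 11, 195 sold [FIFO — oldest first]: 98 @ $5 + 97 @ $4 = $878
Feb 16, 449 sold [FIFO — oldest first]: 30 @ $4 + 144 @ $3 + 275 @ $2 = $1,102
Feb 19, 122 sold [FIFO — oldest first]: 80 @ $2 + 42 @ $3 = $286
Total COGS = $878 + $1,102 + $286 = $2,266
Ending inventory: 261 @ $3 = $783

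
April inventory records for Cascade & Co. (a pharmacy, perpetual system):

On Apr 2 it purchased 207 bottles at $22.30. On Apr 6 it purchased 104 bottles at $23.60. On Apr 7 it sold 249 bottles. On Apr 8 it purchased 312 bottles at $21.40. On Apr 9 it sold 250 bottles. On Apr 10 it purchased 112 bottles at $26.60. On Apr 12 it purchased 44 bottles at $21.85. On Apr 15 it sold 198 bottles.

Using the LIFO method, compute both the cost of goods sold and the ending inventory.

Apr 7, 249 sold [LIFO — newest first]: 104 @ $23.60 + 145 @ $22.30 = $5,687.90
Apr 9, 250 sold [LIFO — newest first]: 250 @ $21.40 = $5,350.00
Apr 15, 198 sold [LIFO — newest first]: 44 @ $21.85 + 112 @ $26.60 + 42 @ $21.40 = $4,839.40
Total COGS = $5,687.90 + $5,350.00 + $4,839.40 = $15,877.30
Ending inventory: 62 @ $22.30 + 20 @ $21.40 = $1,810.60

COGS = $15,877.30; ending inventory = $1,810.60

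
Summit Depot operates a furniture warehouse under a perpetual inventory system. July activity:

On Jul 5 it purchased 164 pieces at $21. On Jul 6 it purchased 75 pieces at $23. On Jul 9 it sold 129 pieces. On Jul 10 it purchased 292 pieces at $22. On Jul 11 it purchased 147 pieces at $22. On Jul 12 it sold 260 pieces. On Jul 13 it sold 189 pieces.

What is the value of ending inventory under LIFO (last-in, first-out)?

Jul 9, 129 sold [LIFO — newest first]: 75 @ $23 + 54 @ $21 = $2,859
Jul 12, 260 sold [LIFO — newest first]: 147 @ $22 + 113 @ $22 = $5,720
Jul 13, 189 sold [LIFO — newest first]: 179 @ $22 + 10 @ $21 = $4,148
Total COGS = $2,859 + $5,720 + $4,148 = $12,727
Ending inventory: 100 @ $21 = $2,100

Ending inventory = $2,100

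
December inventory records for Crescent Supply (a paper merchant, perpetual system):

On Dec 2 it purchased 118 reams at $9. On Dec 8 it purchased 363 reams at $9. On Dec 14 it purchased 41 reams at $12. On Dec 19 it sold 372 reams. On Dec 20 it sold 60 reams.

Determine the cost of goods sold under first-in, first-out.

COGS = $3,888

Dec 19, 372 sold [FIFO — oldest first]: 118 @ $9 + 254 @ $9 = $3,348
Dec 20, 60 sold [FIFO — oldest first]: 60 @ $9 = $540
Total COGS = $3,348 + $540 = $3,888
Ending inventory: 49 @ $9 + 41 @ $12 = $933
Check: goods available $4,821 = COGS $3,888 + ending $933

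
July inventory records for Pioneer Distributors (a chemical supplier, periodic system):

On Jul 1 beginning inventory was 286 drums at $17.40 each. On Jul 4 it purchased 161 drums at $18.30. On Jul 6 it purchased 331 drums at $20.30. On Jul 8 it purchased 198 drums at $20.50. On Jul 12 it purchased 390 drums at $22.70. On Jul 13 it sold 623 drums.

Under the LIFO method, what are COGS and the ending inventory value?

COGS = $13,622.50; ending inventory = $13,931.50

Jul 13, 623 sold [LIFO — newest first]: 390 @ $22.70 + 198 @ $20.50 + 35 @ $20.30 = $13,622.50
Ending inventory: 286 @ $17.40 + 161 @ $18.30 + 296 @ $20.30 = $13,931.50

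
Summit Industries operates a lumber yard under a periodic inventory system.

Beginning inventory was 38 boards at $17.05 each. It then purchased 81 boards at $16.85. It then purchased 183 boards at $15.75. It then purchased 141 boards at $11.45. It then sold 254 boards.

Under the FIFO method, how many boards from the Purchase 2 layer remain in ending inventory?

Sale 1 (254) [FIFO — oldest first]: 38 @ $17.05 + 81 @ $16.85 + 135 @ $15.75 = $4,139.00
Ending inventory: 48 @ $15.75 + 141 @ $11.45 = $2,370.45
Check: goods available $6,509.45 = COGS $4,139.00 + ending $2,370.45

48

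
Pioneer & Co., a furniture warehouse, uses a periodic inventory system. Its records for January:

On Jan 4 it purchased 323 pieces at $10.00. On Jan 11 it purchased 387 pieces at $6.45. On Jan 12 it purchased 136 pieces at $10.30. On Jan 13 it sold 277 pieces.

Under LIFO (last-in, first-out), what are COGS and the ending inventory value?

Jan 13, 277 sold [LIFO — newest first]: 136 @ $10.30 + 141 @ $6.45 = $2,310.25
Ending inventory: 323 @ $10.00 + 246 @ $6.45 = $4,816.70
Check: goods available $7,126.95 = COGS $2,310.25 + ending $4,816.70

COGS = $2,310.25; ending inventory = $4,816.70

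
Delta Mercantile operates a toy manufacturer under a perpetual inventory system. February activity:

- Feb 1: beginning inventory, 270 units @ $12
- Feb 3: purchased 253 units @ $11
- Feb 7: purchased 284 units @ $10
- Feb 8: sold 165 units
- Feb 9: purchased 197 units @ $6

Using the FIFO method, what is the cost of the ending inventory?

Ending inventory = $8,065

Feb 8, 165 sold [FIFO — oldest first]: 165 @ $12 = $1,980
Ending inventory: 105 @ $12 + 253 @ $11 + 284 @ $10 + 197 @ $6 = $8,065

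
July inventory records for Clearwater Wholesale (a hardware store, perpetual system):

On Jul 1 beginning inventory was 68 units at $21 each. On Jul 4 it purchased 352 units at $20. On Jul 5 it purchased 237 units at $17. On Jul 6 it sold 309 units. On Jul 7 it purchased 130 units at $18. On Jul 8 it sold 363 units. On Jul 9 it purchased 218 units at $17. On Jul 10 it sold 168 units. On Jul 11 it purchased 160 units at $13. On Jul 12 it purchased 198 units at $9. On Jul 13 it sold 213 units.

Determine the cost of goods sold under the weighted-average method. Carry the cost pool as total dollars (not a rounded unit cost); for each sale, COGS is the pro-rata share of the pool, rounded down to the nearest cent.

COGS = $18,394.34

After Jul 1: 68 on hand, pool $1,428.00 (≈ $21.0000 each)
After Jul 4: 420 on hand, pool $8,468.00 (≈ $20.1619 each)
After Jul 5: 657 on hand, pool $12,497.00 (≈ $19.0213 each)
Jul 6, sell 309: 309/657 × $12,497.00 → $5,877.58
After Jul 7: 478 on hand, pool $8,959.42 (≈ $18.7436 each)
Jul 8, sell 363: 363/478 × $8,959.42 → $6,803.91
After Jul 9: 333 on hand, pool $5,861.51 (≈ $17.6021 each)
Jul 10, sell 168: 168/333 × $5,861.51 → $2,957.15
After Jul 11: 325 on hand, pool $4,984.36 (≈ $15.3365 each)
After Jul 12: 523 on hand, pool $6,766.36 (≈ $12.9376 each)
Jul 13, sell 213: 213/523 × $6,766.36 → $2,755.70
Total COGS = $5,877.58 + $6,803.91 + $2,957.15 + $2,755.70 = $18,394.34
Ending inventory (cost pool remaining) = $4,010.66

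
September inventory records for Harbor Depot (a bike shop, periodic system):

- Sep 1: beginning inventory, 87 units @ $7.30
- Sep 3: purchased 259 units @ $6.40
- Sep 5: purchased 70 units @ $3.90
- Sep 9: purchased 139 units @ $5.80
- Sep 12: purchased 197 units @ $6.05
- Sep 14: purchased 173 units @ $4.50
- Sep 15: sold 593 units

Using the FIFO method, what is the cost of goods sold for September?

COGS = $3,601.80

Sep 15, 593 sold [FIFO — oldest first]: 87 @ $7.30 + 259 @ $6.40 + 70 @ $3.90 + 139 @ $5.80 + 38 @ $6.05 = $3,601.80
Ending inventory: 159 @ $6.05 + 173 @ $4.50 = $1,740.45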